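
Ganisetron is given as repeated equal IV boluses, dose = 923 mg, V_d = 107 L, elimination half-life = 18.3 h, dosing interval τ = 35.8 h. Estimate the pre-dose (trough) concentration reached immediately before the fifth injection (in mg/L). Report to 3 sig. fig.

C₀ per dose = Dose / Vd = 923 / 107 = 8.626 mg/L
k = ln2 / t½ = 0.693147 / 18.3 = 0.03788 h⁻¹
Fraction remaining after one interval: r = e^(−kτ) = e^(−0.03788 × 35.8) = 0.2577
Before dose 5, 4 doses have been given (aged 1τ, 2τ, 3τ, 4τ).
C_trough = C₀ × (r + r² + … + r^4) = C₀ × r(1−r^4)/(1−r)
        = 8.626 × 0.2577 × (1 − 0.004410) / (1 − 0.2577) = 2.981 mg/L

2.98 mg/L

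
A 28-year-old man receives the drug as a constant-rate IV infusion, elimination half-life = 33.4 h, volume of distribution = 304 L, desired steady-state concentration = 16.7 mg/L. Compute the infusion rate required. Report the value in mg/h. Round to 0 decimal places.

k = ln2 / t½ = 0.693147 / 33.4 = 0.02075 h⁻¹
CL = k × Vd = 0.02075 × 304 = 6.308 L/h
At steady state, infusion rate R₀ = Css × CL = 16.7 × 6.308 = 105.3 mg/h

105 mg/h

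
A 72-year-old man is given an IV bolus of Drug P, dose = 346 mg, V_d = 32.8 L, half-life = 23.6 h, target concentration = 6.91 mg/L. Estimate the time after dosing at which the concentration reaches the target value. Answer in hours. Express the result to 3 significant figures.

14.4 h

C₀ = Dose / Vd = 346.0 / 32.8 = 10.55 mg/L
k = ln2 / t½ = 0.693147 / 23.6 = 0.02937 h⁻¹
t = ln(C₀ / C) / k = ln(10.55 / 6.91) / 0.02937
  = ln(1.527) / 0.02937 = 0.4233 / 0.02937 = 14.41 h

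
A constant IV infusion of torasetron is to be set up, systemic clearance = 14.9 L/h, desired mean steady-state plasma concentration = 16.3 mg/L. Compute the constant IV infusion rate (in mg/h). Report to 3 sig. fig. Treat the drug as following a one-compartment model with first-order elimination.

243 mg/h

At steady state, infusion rate R₀ = Css × CL = 16.3 × 14.90 = 242.9 mg/h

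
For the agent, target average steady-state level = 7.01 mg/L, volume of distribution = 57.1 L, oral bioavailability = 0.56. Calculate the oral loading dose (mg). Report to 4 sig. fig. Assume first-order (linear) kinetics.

714.8 mg

LD = Css × Vd / F = 7.01 × 57.1 / 0.56 = 714.8 mg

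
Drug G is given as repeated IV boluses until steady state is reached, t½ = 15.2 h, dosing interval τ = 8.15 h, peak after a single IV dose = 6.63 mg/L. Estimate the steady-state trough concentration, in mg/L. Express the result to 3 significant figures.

14.7 mg/L

k = ln2 / t½ = 0.693147 / 15.2 = 0.04560 h⁻¹
e^(−kτ) = e^(−0.04560 × 8.15) = 0.6896
Accumulation ratio R = 1 / (1 − e^(−kτ)) = 1 / (1 − 0.6896) = 3.222
Steady-state trough = C₀ × R × e^(−kτ) = 6.63 × 3.222 × 0.6896 = 14.73 mg/L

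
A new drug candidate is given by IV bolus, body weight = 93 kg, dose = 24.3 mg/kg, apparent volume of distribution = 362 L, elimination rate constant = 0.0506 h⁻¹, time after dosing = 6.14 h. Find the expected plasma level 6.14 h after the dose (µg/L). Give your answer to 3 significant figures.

Total dose = 24.3 × 93 = 2260 mg
C₀ = Dose / Vd = 2260 / 362 = 6.243 mg/L
C = C₀ · e^(−k·t) = 6.243 × e^(−0.05060 × 6.14)
  = 6.243 × 0.7329 = 4.575 mg/L
Convert: 4.575 mg/L × 1000 = 4575 µg/L

4580 µg/L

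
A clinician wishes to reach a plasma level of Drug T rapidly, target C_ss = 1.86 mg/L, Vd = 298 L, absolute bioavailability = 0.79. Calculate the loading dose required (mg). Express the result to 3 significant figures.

LD = Css × Vd / F = 1.86 × 298 / 0.79 = 701.6 mg

702 mg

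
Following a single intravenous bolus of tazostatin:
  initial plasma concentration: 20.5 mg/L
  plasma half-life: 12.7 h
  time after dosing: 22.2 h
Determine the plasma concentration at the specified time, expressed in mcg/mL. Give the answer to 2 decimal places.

k = ln2 / t½ = 0.693147 / 12.7 = 0.05458 h⁻¹
C = C₀ · e^(−k·t) = 20.50 × e^(−0.05458 × 22.2)
  = 20.50 × 0.2977 = 6.103 mg/L
(6.103 mg/L = 6.103 mcg/mL)

6.10 mcg/mL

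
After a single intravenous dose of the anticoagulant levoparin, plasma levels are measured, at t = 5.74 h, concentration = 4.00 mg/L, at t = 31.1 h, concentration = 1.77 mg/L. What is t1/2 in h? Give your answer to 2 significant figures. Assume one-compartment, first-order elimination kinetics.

22 h

k = ln(C₁/C₂) / (t₂ − t₁) = ln(4.00/1.77) / (31.1 − 5.74)
  = 0.8153 / 25.36 = 0.03215 h⁻¹
t½ = ln2 / k = 0.693147 / 0.03215 = 21.56 h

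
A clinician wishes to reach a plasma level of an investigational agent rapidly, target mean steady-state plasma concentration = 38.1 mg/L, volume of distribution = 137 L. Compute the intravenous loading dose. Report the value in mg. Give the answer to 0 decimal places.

LD = Css × Vd = 38.1 × 137 = 5220 mg

5220 mg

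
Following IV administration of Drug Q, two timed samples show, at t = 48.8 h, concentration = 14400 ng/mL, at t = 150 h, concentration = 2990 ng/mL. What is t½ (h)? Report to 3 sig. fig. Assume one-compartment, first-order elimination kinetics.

44.6 h

k = ln(C₁/C₂) / (t₂ − t₁) = ln(14400/2990) / (150 − 48.8)
  = 1.572 / 101.2 = 0.01553 h⁻¹
t½ = ln2 / k = 0.693147 / 0.01553 = 44.63 h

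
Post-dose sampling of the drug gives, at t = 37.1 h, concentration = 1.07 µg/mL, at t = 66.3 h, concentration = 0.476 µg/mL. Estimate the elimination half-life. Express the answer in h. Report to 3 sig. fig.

k = ln(C₁/C₂) / (t₂ − t₁) = ln(1.07/0.476) / (66.3 − 37.1)
  = 0.8100 / 29.20 = 0.02774 h⁻¹
t½ = ln2 / k = 0.693147 / 0.02774 = 24.99 h

25.0 h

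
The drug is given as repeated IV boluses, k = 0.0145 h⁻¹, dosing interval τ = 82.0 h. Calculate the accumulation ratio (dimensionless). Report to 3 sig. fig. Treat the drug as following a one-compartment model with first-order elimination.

1.44

e^(−kτ) = e^(−0.01450 × 82.0) = 0.3045
Accumulation ratio R = 1 / (1 − e^(−kτ)) = 1 / (1 − 0.3045) = 1.438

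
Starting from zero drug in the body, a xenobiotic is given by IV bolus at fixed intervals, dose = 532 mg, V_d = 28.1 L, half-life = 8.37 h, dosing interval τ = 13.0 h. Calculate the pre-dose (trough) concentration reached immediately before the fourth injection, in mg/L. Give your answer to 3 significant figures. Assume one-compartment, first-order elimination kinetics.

9.40 mg/L

C₀ per dose = Dose / Vd = 532 / 28.1 = 18.93 mg/L
k = ln2 / t½ = 0.693147 / 8.37 = 0.08281 h⁻¹
Fraction remaining after one interval: r = e^(−kτ) = e^(−0.08281 × 13.0) = 0.3408
Before dose 4, 3 doses have been given (aged 1τ, 2τ, 3τ).
C_trough = C₀ × (r + r² + … + r^3) = C₀ × r(1−r^3)/(1−r)
        = 18.93 × 0.3408 × (1 − 0.03958) / (1 − 0.3408) = 9.399 mg/L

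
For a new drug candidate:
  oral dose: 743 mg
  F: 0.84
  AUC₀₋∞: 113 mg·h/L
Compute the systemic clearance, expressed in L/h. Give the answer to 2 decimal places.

CL = F·Dose / AUC = 0.84 × 743 / 113 = 5.523 L/h

5.52 L/h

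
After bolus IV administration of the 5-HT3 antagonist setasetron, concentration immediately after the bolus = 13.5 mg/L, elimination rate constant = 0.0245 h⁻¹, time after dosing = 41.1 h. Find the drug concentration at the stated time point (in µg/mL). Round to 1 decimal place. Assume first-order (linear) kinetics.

C = C₀ · e^(−k·t) = 13.50 × e^(−0.02450 × 41.1)
  = 13.50 × 0.3653 = 4.932 mg/L
(4.932 mg/L = 4.932 µg/mL)

4.9 µg/mL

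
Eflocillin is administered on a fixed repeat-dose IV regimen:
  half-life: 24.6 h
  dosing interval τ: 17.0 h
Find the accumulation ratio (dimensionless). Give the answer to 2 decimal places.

k = ln2 / t½ = 0.693147 / 24.6 = 0.02818 h⁻¹
e^(−kτ) = e^(−0.02818 × 17.0) = 0.6194
Accumulation ratio R = 1 / (1 − e^(−kτ)) = 1 / (1 − 0.6194) = 2.627

2.63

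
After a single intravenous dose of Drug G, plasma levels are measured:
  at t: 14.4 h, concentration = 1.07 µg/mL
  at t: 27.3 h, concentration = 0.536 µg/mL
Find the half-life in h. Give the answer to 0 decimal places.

k = ln(C₁/C₂) / (t₂ − t₁) = ln(1.07/0.536) / (27.3 − 14.4)
  = 0.6913 / 12.90 = 0.05359 h⁻¹
t½ = ln2 / k = 0.693147 / 0.05359 = 12.93 h

13 h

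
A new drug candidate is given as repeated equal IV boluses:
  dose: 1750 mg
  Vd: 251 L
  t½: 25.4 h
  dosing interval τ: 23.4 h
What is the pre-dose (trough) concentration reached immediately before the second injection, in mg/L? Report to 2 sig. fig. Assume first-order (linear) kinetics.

3.7 mg/L

C₀ per dose = Dose / Vd = 1750 / 251 = 6.972 mg/L
k = ln2 / t½ = 0.693147 / 25.4 = 0.02729 h⁻¹
Fraction remaining after one interval: r = e^(−kτ) = e^(−0.02729 × 23.4) = 0.5280
Before dose 2, 1 dose has been given (aged 1τ).
C_trough = C₀ × r = 6.972 × 0.5280 = 3.681 mg/L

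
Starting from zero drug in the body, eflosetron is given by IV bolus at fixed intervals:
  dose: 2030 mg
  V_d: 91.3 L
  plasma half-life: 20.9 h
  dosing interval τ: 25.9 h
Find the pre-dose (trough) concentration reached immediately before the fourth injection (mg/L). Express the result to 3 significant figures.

C₀ per dose = Dose / Vd = 2030 / 91.3 = 22.23 mg/L
k = ln2 / t½ = 0.693147 / 20.9 = 0.03316 h⁻¹
Fraction remaining after one interval: r = e^(−kτ) = e^(−0.03316 × 25.9) = 0.4237
Before dose 4, 3 doses have been given (aged 1τ, 2τ, 3τ).
C_trough = C₀ × (r + r² + … + r^3) = C₀ × r(1−r^3)/(1−r)
        = 22.23 × 0.4237 × (1 − 0.07606) / (1 − 0.4237) = 15.10 mg/L

15.1 mg/L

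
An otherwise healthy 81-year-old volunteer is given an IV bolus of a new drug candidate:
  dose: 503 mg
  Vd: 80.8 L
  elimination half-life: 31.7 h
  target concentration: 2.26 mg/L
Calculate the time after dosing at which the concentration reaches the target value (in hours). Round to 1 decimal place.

C₀ = Dose / Vd = 503.0 / 80.8 = 6.225 mg/L
k = ln2 / t½ = 0.693147 / 31.7 = 0.02187 h⁻¹
t = ln(C₀ / C) / k = ln(6.225 / 2.26) / 0.02187
  = ln(2.754) / 0.02187 = 1.013 / 0.02187 = 46.32 h

46.3 h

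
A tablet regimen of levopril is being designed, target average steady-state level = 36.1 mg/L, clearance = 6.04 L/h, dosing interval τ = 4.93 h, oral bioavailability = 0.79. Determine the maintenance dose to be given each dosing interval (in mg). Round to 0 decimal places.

At steady state, F × (Dose/τ) = Css × CL.
Dose = Css × CL × τ / F = 36.1 × 6.040 × 4.93 / 0.79 = 1361 mg

1361 mg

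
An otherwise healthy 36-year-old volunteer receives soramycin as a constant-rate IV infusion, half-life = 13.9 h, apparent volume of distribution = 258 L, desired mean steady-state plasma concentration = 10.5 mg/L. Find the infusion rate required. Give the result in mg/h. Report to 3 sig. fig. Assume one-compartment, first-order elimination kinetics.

135 mg/h

k = ln2 / t½ = 0.693147 / 13.9 = 0.04987 h⁻¹
CL = k × Vd = 0.04987 × 258 = 12.87 L/h
At steady state, infusion rate R₀ = Css × CL = 10.5 × 12.87 = 135.1 mg/h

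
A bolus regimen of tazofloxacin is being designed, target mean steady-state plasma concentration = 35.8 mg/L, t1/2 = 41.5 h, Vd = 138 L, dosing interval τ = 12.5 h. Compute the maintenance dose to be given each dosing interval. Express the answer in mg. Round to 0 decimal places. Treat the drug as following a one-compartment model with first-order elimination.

1031 mg

k = ln2 / t½ = 0.693147 / 41.5 = 0.01670 h⁻¹
CL = k × Vd = 0.01670 × 138 = 2.305 L/h
At steady state, Dose/τ = Css × CL.
Dose = Css × CL × τ = 35.8 × 2.305 × 12.5 = 1031 mg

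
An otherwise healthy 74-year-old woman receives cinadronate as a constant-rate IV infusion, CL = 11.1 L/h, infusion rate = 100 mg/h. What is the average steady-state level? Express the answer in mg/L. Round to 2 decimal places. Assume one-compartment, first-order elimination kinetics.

9.01 mg/L

At steady state Css = R₀ / CL = 100 / 11.10 = 9.009 mg/L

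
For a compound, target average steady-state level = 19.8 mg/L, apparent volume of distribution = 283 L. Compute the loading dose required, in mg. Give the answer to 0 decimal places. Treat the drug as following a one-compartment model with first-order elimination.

LD = Css × Vd = 19.8 × 283 = 5603 mg

5603 mg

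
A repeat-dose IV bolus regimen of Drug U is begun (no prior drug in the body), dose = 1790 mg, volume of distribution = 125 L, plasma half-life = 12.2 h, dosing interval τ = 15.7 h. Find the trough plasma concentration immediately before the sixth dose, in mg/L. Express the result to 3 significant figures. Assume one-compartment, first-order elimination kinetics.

C₀ per dose = Dose / Vd = 1790 / 125 = 14.32 mg/L
k = ln2 / t½ = 0.693147 / 12.2 = 0.05682 h⁻¹
Fraction remaining after one interval: r = e^(−kτ) = e^(−0.05682 × 15.7) = 0.4098
Before dose 6, 5 doses have been given (aged 1τ, 2τ, 3τ, 4τ, 5τ).
C_trough = C₀ × (r + r² + … + r^5) = C₀ × r(1−r^5)/(1−r)
        = 14.32 × 0.4098 × (1 − 0.01156) / (1 − 0.4098) = 9.828 mg/L

9.83 mg/L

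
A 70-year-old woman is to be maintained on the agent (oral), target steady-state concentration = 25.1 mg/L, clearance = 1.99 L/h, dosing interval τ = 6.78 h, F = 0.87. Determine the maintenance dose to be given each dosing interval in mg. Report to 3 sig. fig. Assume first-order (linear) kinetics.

At steady state, F × (Dose/τ) = Css × CL.
Dose = Css × CL × τ / F = 25.1 × 1.990 × 6.78 / 0.87 = 389.3 mg

389 mg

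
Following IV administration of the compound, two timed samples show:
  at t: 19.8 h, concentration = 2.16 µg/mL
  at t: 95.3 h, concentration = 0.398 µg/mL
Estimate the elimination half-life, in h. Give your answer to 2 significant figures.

k = ln(C₁/C₂) / (t₂ − t₁) = ln(2.16/0.398) / (95.3 − 19.8)
  = 1.691 / 75.50 = 0.02240 h⁻¹
t½ = ln2 / k = 0.693147 / 0.02240 = 30.94 h

31 h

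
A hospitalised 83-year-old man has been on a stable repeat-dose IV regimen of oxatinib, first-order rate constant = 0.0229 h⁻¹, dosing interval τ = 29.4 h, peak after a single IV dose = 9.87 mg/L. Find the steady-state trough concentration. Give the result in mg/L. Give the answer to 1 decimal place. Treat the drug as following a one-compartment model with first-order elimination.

e^(−kτ) = e^(−0.02290 × 29.4) = 0.5100
Accumulation ratio R = 1 / (1 − e^(−kτ)) = 1 / (1 − 0.5100) = 2.041
Steady-state trough = C₀ × R × e^(−kτ) = 9.87 × 2.041 × 0.5100 = 10.27 mg/L

10.3 mg/L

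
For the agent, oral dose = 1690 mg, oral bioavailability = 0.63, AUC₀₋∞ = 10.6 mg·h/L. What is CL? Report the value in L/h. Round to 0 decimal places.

CL = F·Dose / AUC = 0.63 × 1690 / 10.6 = 100.4 L/h

100 L/h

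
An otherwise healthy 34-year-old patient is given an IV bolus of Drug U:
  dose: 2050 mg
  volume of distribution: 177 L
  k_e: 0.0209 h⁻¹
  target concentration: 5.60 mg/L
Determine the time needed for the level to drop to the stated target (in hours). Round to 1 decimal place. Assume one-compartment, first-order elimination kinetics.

C₀ = Dose / Vd = 2050 / 177 = 11.58 mg/L
t = ln(C₀ / C) / k = ln(11.58 / 5.60) / 0.02090
  = ln(2.068) / 0.02090 = 0.7266 / 0.02090 = 34.77 h

34.8 h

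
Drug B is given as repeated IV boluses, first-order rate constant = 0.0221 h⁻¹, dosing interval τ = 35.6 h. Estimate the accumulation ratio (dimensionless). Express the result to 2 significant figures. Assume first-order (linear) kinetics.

1.8

e^(−kτ) = e^(−0.02210 × 35.6) = 0.4553
Accumulation ratio R = 1 / (1 − e^(−kτ)) = 1 / (1 − 0.4553) = 1.836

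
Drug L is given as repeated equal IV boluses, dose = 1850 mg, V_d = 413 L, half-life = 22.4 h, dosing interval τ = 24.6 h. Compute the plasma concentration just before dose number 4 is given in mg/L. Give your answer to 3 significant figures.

C₀ per dose = Dose / Vd = 1850 / 413 = 4.479 mg/L
k = ln2 / t½ = 0.693147 / 22.4 = 0.03094 h⁻¹
Fraction remaining after one interval: r = e^(−kτ) = e^(−0.03094 × 24.6) = 0.4671
Before dose 4, 3 doses have been given (aged 1τ, 2τ, 3τ).
C_trough = C₀ × (r + r² + … + r^3) = C₀ × r(1−r^3)/(1−r)
        = 4.479 × 0.4671 × (1 − 0.1019) / (1 − 0.4671) = 3.526 mg/L

3.53 mg/L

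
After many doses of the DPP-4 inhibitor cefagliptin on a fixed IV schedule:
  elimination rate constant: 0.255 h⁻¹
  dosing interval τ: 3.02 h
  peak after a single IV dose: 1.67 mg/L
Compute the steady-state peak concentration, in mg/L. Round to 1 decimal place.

3.1 mg/L

e^(−kτ) = e^(−0.2550 × 3.02) = 0.4630
Accumulation ratio R = 1 / (1 − e^(−kτ)) = 1 / (1 − 0.4630) = 1.862
Steady-state peak = C₀ × R = 1.67 × 1.862 = 3.110 mg/L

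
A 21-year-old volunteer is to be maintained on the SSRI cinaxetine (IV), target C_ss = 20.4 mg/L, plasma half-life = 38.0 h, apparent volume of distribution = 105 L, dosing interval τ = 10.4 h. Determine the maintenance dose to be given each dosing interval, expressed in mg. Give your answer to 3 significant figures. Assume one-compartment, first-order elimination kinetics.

k = ln2 / t½ = 0.693147 / 38.0 = 0.01824 h⁻¹
CL = k × Vd = 0.01824 × 105 = 1.915 L/h
At steady state, Dose/τ = Css × CL.
Dose = Css × CL × τ = 20.4 × 1.915 × 10.4 = 406.3 mg

406 mg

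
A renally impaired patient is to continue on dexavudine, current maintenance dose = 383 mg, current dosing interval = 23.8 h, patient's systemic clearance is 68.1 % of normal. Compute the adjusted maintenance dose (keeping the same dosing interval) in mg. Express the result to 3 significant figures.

To keep the same average steady-state level, dosing rate must scale with clearance.
CL ratio = 68.1 / 100 = 0.6810
New dose (same interval) = 383 × 0.6810 = 260.8 mg

261 mg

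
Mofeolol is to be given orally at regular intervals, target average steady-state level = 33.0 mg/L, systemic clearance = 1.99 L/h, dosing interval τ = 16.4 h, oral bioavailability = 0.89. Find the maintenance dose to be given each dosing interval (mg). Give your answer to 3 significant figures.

At steady state, F × (Dose/τ) = Css × CL.
Dose = Css × CL × τ / F = 33.0 × 1.990 × 16.4 / 0.89 = 1210 mg

1210 mg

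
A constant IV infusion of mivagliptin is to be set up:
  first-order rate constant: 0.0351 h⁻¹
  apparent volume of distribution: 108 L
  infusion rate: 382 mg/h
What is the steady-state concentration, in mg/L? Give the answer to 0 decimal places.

101 mg/L

CL = k × Vd = 0.03510 × 108 = 3.791 L/h
At steady state Css = R₀ / CL = 382 / 3.791 = 100.8 mg/L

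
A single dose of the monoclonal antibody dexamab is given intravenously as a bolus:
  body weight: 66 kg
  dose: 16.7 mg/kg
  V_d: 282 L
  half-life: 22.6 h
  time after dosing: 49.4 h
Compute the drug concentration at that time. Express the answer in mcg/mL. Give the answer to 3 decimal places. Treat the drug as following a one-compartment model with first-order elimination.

Total dose = 16.7 × 66 = 1102 mg
C₀ = Dose / Vd = 1102 / 282 = 3.908 mg/L
k = ln2 / t½ = 0.693147 / 22.6 = 0.03067 h⁻¹
C = C₀ · e^(−k·t) = 3.908 × e^(−0.03067 × 49.4)
  = 3.908 × 0.2198 = 0.8590 mg/L
(0.8590 mg/L = 0.8590 mcg/mL)

0.859 mcg/mL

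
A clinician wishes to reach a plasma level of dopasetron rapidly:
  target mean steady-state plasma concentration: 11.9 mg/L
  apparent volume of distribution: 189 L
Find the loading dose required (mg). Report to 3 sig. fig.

2250 mg

LD = Css × Vd = 11.9 × 189 = 2249 mg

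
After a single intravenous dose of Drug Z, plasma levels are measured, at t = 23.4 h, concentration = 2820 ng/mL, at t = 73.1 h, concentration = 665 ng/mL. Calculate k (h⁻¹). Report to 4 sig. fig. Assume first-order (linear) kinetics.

k = ln(C₁/C₂) / (t₂ − t₁) = ln(2820/665) / (73.1 − 23.4)
  = 1.445 / 49.70 = 0.02907 h⁻¹

0.02907 h⁻¹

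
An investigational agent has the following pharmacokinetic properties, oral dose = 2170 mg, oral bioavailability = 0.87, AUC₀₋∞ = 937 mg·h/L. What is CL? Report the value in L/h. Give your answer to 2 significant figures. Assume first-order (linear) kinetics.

CL = F·Dose / AUC = 0.87 × 2170 / 937 = 2.015 L/h

2.0 L/h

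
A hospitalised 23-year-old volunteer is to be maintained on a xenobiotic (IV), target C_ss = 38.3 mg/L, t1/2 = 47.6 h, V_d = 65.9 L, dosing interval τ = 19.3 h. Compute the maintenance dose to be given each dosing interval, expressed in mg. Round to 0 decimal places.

k = ln2 / t½ = 0.693147 / 47.6 = 0.01456 h⁻¹
CL = k × Vd = 0.01456 × 65.9 = 0.9595 L/h
At steady state, Dose/τ = Css × CL.
Dose = Css × CL × τ = 38.3 × 0.9595 × 19.3 = 709.3 mg

709 mg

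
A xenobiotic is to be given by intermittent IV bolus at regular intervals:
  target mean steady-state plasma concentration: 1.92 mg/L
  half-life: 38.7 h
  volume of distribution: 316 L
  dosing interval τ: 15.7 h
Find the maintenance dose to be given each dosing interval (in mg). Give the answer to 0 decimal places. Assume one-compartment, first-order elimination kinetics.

k = ln2 / t½ = 0.693147 / 38.7 = 0.01791 h⁻¹
CL = k × Vd = 0.01791 × 316 = 5.660 L/h
At steady state, Dose/τ = Css × CL.
Dose = Css × CL × τ = 1.92 × 5.660 × 15.7 = 170.6 mg

171 mg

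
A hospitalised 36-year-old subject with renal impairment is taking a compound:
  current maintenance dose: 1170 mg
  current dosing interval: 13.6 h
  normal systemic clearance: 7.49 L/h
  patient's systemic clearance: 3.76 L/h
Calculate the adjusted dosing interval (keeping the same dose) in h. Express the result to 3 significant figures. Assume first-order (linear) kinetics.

27.1 h

To keep the same average steady-state level, dosing rate must scale with clearance.
CL ratio = 3.76 / 7.49 = 0.5020
New interval (same dose) = 13.6 / 0.5020 = 27.09 h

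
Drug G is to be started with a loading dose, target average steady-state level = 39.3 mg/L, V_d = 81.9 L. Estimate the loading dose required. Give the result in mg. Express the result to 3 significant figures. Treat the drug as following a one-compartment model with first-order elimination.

3220 mg

LD = Css × Vd = 39.3 × 81.9 = 3219 mg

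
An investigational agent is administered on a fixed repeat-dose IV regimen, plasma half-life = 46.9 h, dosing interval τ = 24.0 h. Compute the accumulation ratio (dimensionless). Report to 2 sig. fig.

k = ln2 / t½ = 0.693147 / 46.9 = 0.01478 h⁻¹
e^(−kτ) = e^(−0.01478 × 24.0) = 0.7014
Accumulation ratio R = 1 / (1 − e^(−kτ)) = 1 / (1 − 0.7014) = 3.349

3.3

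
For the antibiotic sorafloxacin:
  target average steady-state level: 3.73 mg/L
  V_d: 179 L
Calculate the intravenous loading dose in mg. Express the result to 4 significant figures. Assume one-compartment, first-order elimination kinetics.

LD = Css × Vd = 3.73 × 179 = 667.7 mg

667.7 mg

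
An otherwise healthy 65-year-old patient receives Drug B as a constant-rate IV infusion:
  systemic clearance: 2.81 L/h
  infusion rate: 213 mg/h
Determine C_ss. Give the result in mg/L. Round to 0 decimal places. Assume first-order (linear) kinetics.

76 mg/L

At steady state Css = R₀ / CL = 213 / 2.810 = 75.80 mg/L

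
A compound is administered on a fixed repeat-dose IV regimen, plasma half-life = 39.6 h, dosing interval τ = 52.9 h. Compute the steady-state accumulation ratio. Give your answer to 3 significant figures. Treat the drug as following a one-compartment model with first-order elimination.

k = ln2 / t½ = 0.693147 / 39.6 = 0.01750 h⁻¹
e^(−kτ) = e^(−0.01750 × 52.9) = 0.3962
Accumulation ratio R = 1 / (1 − e^(−kτ)) = 1 / (1 − 0.3962) = 1.656

1.66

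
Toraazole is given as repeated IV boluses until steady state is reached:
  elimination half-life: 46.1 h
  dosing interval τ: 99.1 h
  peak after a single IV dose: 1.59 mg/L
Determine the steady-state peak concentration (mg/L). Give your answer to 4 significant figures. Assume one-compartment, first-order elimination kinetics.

2.053 mg/L

k = ln2 / t½ = 0.693147 / 46.1 = 0.01504 h⁻¹
e^(−kτ) = e^(−0.01504 × 99.1) = 0.2253
Accumulation ratio R = 1 / (1 − e^(−kτ)) = 1 / (1 − 0.2253) = 1.291
Steady-state peak = C₀ × R = 1.59 × 1.291 = 2.053 mg/L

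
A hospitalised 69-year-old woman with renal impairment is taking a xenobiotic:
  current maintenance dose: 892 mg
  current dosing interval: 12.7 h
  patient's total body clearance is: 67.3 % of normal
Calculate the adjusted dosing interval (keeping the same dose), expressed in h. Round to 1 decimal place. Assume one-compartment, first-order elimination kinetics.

To keep the same average steady-state level, dosing rate must scale with clearance.
CL ratio = 67.3 / 100 = 0.6730
New interval (same dose) = 12.7 / 0.6730 = 18.87 h

18.9 h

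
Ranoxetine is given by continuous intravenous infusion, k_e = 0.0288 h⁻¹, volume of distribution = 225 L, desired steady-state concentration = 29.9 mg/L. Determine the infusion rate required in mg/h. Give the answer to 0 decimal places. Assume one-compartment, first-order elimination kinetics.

194 mg/h

CL = k × Vd = 0.02880 × 225 = 6.480 L/h
At steady state, infusion rate R₀ = Css × CL = 29.9 × 6.480 = 193.8 mg/h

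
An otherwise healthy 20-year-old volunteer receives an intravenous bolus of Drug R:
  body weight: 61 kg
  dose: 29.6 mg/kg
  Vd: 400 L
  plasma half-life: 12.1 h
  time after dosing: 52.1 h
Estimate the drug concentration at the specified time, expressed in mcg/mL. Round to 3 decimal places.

0.228 mcg/mL

Total dose = 29.6 × 61 = 1806 mg
C₀ = Dose / Vd = 1806 / 400 = 4.515 mg/L
k = ln2 / t½ = 0.693147 / 12.1 = 0.05728 h⁻¹
C = C₀ · e^(−k·t) = 4.515 × e^(−0.05728 × 52.1)
  = 4.515 × 0.05058 = 0.2284 mg/L
(0.2284 mg/L = 0.2284 mcg/mL)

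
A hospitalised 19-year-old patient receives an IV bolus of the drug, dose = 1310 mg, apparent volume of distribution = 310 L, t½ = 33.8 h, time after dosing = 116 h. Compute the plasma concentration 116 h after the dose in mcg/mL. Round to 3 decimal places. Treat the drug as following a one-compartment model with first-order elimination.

C₀ = Dose / Vd = 1310 / 310 = 4.226 mg/L
k = ln2 / t½ = 0.693147 / 33.8 = 0.02051 h⁻¹
C = C₀ · e^(−k·t) = 4.226 × e^(−0.02051 × 116)
  = 4.226 × 0.09263 = 0.3915 mg/L
(0.3915 mg/L = 0.3915 mcg/mL)

0.392 mcg/mL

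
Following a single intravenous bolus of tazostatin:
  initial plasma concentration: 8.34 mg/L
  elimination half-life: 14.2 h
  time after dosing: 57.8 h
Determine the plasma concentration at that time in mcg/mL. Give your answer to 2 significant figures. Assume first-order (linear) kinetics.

k = ln2 / t½ = 0.693147 / 14.2 = 0.04881 h⁻¹
C = C₀ · e^(−k·t) = 8.340 × e^(−0.04881 × 57.8)
  = 8.340 × 0.05953 = 0.4965 mg/L
(0.4965 mg/L = 0.4965 mcg/mL)

0.50 mcg/mL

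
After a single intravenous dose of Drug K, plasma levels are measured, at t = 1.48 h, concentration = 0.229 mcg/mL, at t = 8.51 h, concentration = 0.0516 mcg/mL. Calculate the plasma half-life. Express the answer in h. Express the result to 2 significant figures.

3.3 h

k = ln(C₁/C₂) / (t₂ − t₁) = ln(0.229/0.0516) / (8.51 − 1.48)
  = 1.490 / 7.030 = 0.2119 h⁻¹
t½ = ln2 / k = 0.693147 / 0.2119 = 3.271 h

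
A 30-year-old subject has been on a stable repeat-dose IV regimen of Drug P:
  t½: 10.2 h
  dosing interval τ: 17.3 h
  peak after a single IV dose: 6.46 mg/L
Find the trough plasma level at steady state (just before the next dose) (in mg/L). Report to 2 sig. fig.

k = ln2 / t½ = 0.693147 / 10.2 = 0.06796 h⁻¹
e^(−kτ) = e^(−0.06796 × 17.3) = 0.3086
Accumulation ratio R = 1 / (1 − e^(−kτ)) = 1 / (1 − 0.3086) = 1.446
Steady-state trough = C₀ × R × e^(−kτ) = 6.46 × 1.446 × 0.3086 = 2.883 mg/L

2.9 mg/L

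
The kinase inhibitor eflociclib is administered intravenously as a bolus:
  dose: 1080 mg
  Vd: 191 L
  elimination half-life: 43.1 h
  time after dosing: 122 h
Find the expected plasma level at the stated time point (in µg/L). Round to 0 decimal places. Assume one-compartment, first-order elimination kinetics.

795 µg/L

C₀ = Dose / Vd = 1080 / 191 = 5.654 mg/L
k = ln2 / t½ = 0.693147 / 43.1 = 0.01608 h⁻¹
C = C₀ · e^(−k·t) = 5.654 × e^(−0.01608 × 122)
  = 5.654 × 0.1406 = 0.7950 mg/L
Convert: 0.7950 mg/L × 1000 = 795.0 µg/L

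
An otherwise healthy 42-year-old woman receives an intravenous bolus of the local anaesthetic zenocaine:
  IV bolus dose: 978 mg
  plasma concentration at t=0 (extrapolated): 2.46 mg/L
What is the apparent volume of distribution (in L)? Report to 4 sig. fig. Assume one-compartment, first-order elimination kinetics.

Vd = Dose / C₀ = 978.0 / 2.46 = 397.6 L

397.6 L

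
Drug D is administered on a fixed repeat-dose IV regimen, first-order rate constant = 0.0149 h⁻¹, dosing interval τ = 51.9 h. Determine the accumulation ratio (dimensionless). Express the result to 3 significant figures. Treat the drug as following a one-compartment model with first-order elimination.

1.86

e^(−kτ) = e^(−0.01490 × 51.9) = 0.4615
Accumulation ratio R = 1 / (1 − e^(−kτ)) = 1 / (1 − 0.4615) = 1.857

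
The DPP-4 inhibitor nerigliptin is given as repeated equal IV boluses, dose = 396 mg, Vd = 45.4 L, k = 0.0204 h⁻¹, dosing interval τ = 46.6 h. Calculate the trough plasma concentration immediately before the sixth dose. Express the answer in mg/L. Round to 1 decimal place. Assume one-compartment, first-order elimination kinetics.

5.4 mg/L

C₀ per dose = Dose / Vd = 396 / 45.4 = 8.722 mg/L
Fraction remaining after one interval: r = e^(−kτ) = e^(−0.02040 × 46.6) = 0.3865
Before dose 6, 5 doses have been given (aged 1τ, 2τ, 3τ, 4τ, 5τ).
C_trough = C₀ × (r + r² + … + r^5) = C₀ × r(1−r^5)/(1−r)
        = 8.722 × 0.3865 × (1 − 0.008625) / (1 − 0.3865) = 5.447 mg/L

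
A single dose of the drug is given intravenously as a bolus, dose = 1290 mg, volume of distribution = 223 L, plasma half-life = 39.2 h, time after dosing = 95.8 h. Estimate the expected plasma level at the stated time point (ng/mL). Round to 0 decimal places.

C₀ = Dose / Vd = 1290 / 223 = 5.785 mg/L
k = ln2 / t½ = 0.693147 / 39.2 = 0.01768 h⁻¹
C = C₀ · e^(−k·t) = 5.785 × e^(−0.01768 × 95.8)
  = 5.785 × 0.1838 = 1.063 mg/L
Convert: 1.063 mg/L × 1000 = 1063 ng/mL

1063 ng/mL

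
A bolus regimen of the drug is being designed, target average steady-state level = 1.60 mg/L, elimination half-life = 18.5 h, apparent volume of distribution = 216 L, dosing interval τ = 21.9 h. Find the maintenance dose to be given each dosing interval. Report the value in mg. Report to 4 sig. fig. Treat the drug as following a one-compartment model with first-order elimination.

k = ln2 / t½ = 0.693147 / 18.5 = 0.03747 h⁻¹
CL = k × Vd = 0.03747 × 216 = 8.094 L/h
At steady state, Dose/τ = Css × CL.
Dose = Css × CL × τ = 1.60 × 8.094 × 21.9 = 283.6 mg

283.6 mg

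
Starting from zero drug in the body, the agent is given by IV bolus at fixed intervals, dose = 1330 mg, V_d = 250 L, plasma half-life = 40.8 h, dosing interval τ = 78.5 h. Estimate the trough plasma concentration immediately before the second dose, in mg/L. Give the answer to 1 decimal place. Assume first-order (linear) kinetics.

1.4 mg/L

C₀ per dose = Dose / Vd = 1330 / 250 = 5.320 mg/L
k = ln2 / t½ = 0.693147 / 40.8 = 0.01699 h⁻¹
Fraction remaining after one interval: r = e^(−kτ) = e^(−0.01699 × 78.5) = 0.2635
Before dose 2, 1 dose has been given (aged 1τ).
C_trough = C₀ × r = 5.320 × 0.2635 = 1.402 mg/L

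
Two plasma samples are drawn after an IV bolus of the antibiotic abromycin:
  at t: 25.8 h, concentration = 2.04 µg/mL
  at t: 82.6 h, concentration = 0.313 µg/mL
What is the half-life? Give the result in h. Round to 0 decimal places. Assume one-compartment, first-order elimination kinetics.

21 h

k = ln(C₁/C₂) / (t₂ − t₁) = ln(2.04/0.313) / (82.6 − 25.8)
  = 1.875 / 56.80 = 0.03301 h⁻¹
t½ = ln2 / k = 0.693147 / 0.03301 = 21.00 h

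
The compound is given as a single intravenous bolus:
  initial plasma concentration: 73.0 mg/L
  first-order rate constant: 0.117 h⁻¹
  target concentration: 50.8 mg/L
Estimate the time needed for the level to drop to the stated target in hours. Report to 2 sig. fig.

3.1 h

t = ln(C₀ / C) / k = ln(73.00 / 50.8) / 0.1170
  = ln(1.437) / 0.1170 = 0.3626 / 0.1170 = 3.099 h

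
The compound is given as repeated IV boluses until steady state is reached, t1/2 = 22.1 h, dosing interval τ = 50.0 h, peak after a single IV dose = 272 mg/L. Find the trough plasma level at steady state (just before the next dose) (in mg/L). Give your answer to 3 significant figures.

k = ln2 / t½ = 0.693147 / 22.1 = 0.03136 h⁻¹
e^(−kτ) = e^(−0.03136 × 50.0) = 0.2085
Accumulation ratio R = 1 / (1 − e^(−kτ)) = 1 / (1 − 0.2085) = 1.263
Steady-state trough = C₀ × R × e^(−kτ) = 272 × 1.263 × 0.2085 = 71.63 mg/L

71.6 mg/L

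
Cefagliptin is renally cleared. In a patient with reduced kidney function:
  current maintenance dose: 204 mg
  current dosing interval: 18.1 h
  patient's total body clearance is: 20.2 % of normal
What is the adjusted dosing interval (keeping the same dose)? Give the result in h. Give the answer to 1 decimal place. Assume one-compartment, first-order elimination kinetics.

To keep the same average steady-state level, dosing rate must scale with clearance.
CL ratio = 20.2 / 100 = 0.2020
New interval (same dose) = 18.1 / 0.2020 = 89.60 h

89.6 h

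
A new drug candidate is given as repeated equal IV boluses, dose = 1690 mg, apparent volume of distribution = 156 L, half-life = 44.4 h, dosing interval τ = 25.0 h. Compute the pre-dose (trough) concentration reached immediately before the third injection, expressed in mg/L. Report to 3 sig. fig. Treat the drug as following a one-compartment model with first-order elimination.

C₀ per dose = Dose / Vd = 1690 / 156 = 10.83 mg/L
k = ln2 / t½ = 0.693147 / 44.4 = 0.01561 h⁻¹
Fraction remaining after one interval: r = e^(−kτ) = e^(−0.01561 × 25.0) = 0.6769
Before dose 3, 2 doses have been given (aged 1τ, 2τ).
C_trough = C₀ × (r + r²) = 10.83 × (0.6769 + 0.4582) = 12.29 mg/L

12.3 mg/L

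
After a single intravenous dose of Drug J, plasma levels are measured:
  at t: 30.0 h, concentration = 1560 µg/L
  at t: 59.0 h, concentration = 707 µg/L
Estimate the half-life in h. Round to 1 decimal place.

k = ln(C₁/C₂) / (t₂ − t₁) = ln(1560/707) / (59.0 − 30.0)
  = 0.7914 / 29.00 = 0.02729 h⁻¹
t½ = ln2 / k = 0.693147 / 0.02729 = 25.40 h

25.4 h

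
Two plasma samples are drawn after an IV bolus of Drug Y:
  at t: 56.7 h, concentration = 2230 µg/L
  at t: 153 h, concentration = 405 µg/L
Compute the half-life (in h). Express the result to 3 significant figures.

39.1 h

k = ln(C₁/C₂) / (t₂ − t₁) = ln(2230/405) / (153 − 56.7)
  = 1.706 / 96.30 = 0.01772 h⁻¹
t½ = ln2 / k = 0.693147 / 0.01772 = 39.12 h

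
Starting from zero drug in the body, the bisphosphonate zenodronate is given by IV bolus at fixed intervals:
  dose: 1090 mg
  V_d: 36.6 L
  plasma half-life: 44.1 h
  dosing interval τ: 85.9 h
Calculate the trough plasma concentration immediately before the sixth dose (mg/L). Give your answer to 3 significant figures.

10.4 mg/L

C₀ per dose = Dose / Vd = 1090 / 36.6 = 29.78 mg/L
k = ln2 / t½ = 0.693147 / 44.1 = 0.01572 h⁻¹
Fraction remaining after one interval: r = e^(−kτ) = e^(−0.01572 × 85.9) = 0.2592
Before dose 6, 5 doses have been given (aged 1τ, 2τ, 3τ, 4τ, 5τ).
C_trough = C₀ × (r + r² + … + r^5) = C₀ × r(1−r^5)/(1−r)
        = 29.78 × 0.2592 × (1 − 0.001170) / (1 − 0.2592) = 10.41 mg/L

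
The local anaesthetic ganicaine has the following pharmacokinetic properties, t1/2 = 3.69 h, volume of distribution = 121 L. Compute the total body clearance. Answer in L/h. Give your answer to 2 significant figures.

k = ln2 / t½ = 0.693147 / 3.69 = 0.1878 h⁻¹
CL = k × Vd = 0.1878 × 121 = 22.72 L/h

23 L/h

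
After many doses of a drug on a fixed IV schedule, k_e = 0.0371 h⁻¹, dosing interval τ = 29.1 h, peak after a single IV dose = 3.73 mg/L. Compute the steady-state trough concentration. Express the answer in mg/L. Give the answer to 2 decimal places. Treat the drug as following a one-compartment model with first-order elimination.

1.92 mg/L

e^(−kτ) = e^(−0.03710 × 29.1) = 0.3397
Accumulation ratio R = 1 / (1 − e^(−kτ)) = 1 / (1 − 0.3397) = 1.514
Steady-state trough = C₀ × R × e^(−kτ) = 3.73 × 1.514 × 0.3397 = 1.918 mg/L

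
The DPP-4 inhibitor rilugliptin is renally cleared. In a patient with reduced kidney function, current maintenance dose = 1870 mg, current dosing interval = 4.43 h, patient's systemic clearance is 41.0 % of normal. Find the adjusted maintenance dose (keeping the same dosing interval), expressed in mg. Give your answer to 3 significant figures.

To keep the same average steady-state level, dosing rate must scale with clearance.
CL ratio = 41.0 / 100 = 0.4100
New dose (same interval) = 1870 × 0.4100 = 766.7 mg

767 mg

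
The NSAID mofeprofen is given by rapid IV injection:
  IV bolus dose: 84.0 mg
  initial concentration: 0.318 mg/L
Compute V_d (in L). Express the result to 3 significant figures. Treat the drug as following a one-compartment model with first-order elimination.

264 L

Vd = Dose / C₀ = 84.00 / 0.318 = 264.2 L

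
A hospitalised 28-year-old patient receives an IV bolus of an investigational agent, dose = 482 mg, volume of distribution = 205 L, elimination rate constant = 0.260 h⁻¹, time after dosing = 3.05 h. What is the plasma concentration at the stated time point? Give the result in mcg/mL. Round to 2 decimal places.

1.06 mcg/mL

C₀ = Dose / Vd = 482.0 / 205 = 2.351 mg/L
C = C₀ · e^(−k·t) = 2.351 × e^(−0.2600 × 3.05)
  = 2.351 × 0.4525 = 1.064 mg/L
(1.064 mg/L = 1.064 mcg/mL)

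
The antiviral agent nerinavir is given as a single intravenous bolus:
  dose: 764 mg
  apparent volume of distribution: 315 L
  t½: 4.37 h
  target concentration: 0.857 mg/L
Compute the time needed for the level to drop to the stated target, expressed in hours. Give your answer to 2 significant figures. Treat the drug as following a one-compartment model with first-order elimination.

6.6 h

C₀ = Dose / Vd = 764.0 / 315 = 2.425 mg/L
k = ln2 / t½ = 0.693147 / 4.37 = 0.1586 h⁻¹
t = ln(C₀ / C) / k = ln(2.425 / 0.857) / 0.1586
  = ln(2.830) / 0.1586 = 1.040 / 0.1586 = 6.557 h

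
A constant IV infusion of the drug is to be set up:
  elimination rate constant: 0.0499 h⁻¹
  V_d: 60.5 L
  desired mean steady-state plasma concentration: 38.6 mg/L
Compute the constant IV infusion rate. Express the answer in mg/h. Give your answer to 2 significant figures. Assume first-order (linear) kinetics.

CL = k × Vd = 0.04990 × 60.5 = 3.019 L/h
At steady state, infusion rate R₀ = Css × CL = 38.6 × 3.019 = 116.5 mg/h

120 mg/h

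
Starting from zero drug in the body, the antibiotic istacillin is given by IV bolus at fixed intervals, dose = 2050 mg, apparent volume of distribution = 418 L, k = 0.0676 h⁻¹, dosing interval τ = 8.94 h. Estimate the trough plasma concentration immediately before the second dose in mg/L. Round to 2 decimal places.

2.68 mg/L

C₀ per dose = Dose / Vd = 2050 / 418 = 4.904 mg/L
Fraction remaining after one interval: r = e^(−kτ) = e^(−0.06760 × 8.94) = 0.5464
Before dose 2, 1 dose has been given (aged 1τ).
C_trough = C₀ × r = 4.904 × 0.5464 = 2.680 mg/L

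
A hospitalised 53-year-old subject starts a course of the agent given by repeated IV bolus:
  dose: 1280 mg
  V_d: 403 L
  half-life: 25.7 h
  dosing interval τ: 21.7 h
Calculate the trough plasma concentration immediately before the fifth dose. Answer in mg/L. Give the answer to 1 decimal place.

C₀ per dose = Dose / Vd = 1280 / 403 = 3.176 mg/L
k = ln2 / t½ = 0.693147 / 25.7 = 0.02697 h⁻¹
Fraction remaining after one interval: r = e^(−kτ) = e^(−0.02697 × 21.7) = 0.5570
Before dose 5, 4 doses have been given (aged 1τ, 2τ, 3τ, 4τ).
C_trough = C₀ × (r + r² + … + r^4) = C₀ × r(1−r^4)/(1−r)
        = 3.176 × 0.5570 × (1 − 0.09625) / (1 − 0.5570) = 3.609 mg/L

3.6 mg/L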